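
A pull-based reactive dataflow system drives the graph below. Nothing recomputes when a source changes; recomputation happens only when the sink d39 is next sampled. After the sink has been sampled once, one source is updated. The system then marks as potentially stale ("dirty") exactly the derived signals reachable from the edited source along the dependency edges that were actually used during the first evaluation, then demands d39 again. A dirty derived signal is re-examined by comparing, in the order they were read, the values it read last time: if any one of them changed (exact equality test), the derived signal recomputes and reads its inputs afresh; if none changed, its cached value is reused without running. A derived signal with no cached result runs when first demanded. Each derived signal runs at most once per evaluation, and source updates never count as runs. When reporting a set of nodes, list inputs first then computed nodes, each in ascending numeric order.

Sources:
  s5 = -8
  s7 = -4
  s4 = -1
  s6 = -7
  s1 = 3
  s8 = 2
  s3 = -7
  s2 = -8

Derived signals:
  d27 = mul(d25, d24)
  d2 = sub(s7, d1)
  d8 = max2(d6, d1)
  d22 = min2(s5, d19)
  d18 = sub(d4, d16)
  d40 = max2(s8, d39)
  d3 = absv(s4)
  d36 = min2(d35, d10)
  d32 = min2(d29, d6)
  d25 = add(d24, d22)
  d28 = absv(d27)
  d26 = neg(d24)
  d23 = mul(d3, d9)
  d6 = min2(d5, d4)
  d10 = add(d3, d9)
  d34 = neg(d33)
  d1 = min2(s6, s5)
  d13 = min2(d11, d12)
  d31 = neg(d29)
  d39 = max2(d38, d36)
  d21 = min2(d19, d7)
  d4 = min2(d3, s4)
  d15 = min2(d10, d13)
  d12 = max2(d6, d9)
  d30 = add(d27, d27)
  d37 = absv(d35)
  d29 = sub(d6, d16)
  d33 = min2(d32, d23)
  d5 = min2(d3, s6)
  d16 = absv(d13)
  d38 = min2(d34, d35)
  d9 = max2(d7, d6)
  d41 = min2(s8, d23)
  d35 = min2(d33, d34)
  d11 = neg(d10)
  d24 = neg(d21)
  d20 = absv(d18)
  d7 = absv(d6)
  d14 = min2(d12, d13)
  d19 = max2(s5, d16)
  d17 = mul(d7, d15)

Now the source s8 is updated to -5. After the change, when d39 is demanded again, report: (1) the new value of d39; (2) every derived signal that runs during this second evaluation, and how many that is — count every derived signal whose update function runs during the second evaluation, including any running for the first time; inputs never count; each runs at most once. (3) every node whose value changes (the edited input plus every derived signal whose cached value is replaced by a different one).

First evaluation (everything demanded from the output):
  d3 = absv(-1) = 1
  d4 = min2(1, -1) = -1
  d5 = min2(1, -7) = -7
  d6 = min2(-7, -1) = -7
  d7 = absv(-7) = 7
  d9 = max2(7, -7) = 7
  d10 = add(1, 7) = 8
  d11 = neg(8) = -8
  d12 = max2(-7, 7) = 7
  d13 = min2(-8, 7) = -8
  d16 = absv(-8) = 8
  d23 = mul(1, 7) = 7
  d29 = sub(-7, 8) = -15
  d32 = min2(-15, -7) = -15
  d33 = min2(-15, 7) = -15
  d34 = neg(-15) = 15
  d35 = min2(-15, 15) = -15
  d36 = min2(-15, 8) = -15
  d38 = min2(15, -15) = -15
  d39 = max2(-15, -15) = -15

Propagation after the edit:
  s8 feeds no computation that the output demands — nothing is marked dirty and nothing runs.

Key observation: s8 is never demanded by the output, so the edit triggers no recomputation at all.

New value of d39: -15.
Derived signals that run: none — 0 in total.
Values that change: s8.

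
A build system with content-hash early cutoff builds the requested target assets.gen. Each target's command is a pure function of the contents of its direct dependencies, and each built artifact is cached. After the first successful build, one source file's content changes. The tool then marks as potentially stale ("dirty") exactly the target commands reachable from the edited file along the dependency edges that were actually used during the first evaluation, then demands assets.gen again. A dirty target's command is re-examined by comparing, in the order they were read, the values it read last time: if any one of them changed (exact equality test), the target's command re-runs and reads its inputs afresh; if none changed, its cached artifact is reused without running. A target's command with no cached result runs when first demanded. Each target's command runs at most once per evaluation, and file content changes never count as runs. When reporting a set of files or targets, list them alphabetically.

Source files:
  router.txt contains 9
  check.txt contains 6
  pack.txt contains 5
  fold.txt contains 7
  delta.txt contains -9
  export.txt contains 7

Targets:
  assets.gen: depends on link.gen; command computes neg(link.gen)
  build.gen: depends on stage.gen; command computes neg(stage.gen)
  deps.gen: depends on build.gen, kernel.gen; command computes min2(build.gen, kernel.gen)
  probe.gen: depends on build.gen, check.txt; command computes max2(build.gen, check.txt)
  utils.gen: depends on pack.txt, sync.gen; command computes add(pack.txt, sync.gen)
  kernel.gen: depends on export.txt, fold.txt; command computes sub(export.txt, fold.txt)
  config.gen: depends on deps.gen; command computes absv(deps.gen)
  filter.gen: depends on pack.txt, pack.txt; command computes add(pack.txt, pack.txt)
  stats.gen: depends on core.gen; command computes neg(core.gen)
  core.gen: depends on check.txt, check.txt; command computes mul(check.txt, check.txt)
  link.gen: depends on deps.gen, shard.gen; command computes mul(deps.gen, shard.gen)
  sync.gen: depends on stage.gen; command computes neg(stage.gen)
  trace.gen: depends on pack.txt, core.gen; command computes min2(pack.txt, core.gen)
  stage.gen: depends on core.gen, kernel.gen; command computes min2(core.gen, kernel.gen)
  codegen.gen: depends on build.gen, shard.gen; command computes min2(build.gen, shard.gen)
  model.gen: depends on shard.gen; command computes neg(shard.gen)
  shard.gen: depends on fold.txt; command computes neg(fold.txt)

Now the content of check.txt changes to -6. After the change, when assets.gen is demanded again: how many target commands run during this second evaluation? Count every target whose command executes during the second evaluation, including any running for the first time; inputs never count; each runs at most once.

Target commands that run: core.gen — 1 in total.
Key observation: the change is absorbed at core.gen — it re-runs but produces the same value, and the output's value is unchanged.

First evaluation (everything demanded from the output):
  core.gen = mul(6, 6) = 36
  kernel.gen = sub(7, 7) = 0
  shard.gen = neg(7) = -7
  stage.gen = min2(36, 0) = 0
  build.gen = neg(0) = 0
  deps.gen = min2(0, 0) = 0
  link.gen = mul(0, -7) = 0
  assets.gen = neg(0) = 0

Propagation after the edit:
  core.gen: runs — check.txt 6->-6; check.txt 6->-6; result 36 (same value as before).
  stage.gen: checked — values it read are unchanged (core.gen unchanged, kernel.gen unchanged); reused cached 0 without running.
  build.gen: checked — values it read are unchanged (stage.gen unchanged); reused cached 0 without running.
  deps.gen: checked — values it read are unchanged (build.gen unchanged, kernel.gen unchanged); reused cached 0 without running.
  link.gen: checked — values it read are unchanged (deps.gen unchanged, shard.gen unchanged); reused cached 0 without running.
  assets.gen: checked — values it read are unchanged (link.gen unchanged); reused cached 0 without running.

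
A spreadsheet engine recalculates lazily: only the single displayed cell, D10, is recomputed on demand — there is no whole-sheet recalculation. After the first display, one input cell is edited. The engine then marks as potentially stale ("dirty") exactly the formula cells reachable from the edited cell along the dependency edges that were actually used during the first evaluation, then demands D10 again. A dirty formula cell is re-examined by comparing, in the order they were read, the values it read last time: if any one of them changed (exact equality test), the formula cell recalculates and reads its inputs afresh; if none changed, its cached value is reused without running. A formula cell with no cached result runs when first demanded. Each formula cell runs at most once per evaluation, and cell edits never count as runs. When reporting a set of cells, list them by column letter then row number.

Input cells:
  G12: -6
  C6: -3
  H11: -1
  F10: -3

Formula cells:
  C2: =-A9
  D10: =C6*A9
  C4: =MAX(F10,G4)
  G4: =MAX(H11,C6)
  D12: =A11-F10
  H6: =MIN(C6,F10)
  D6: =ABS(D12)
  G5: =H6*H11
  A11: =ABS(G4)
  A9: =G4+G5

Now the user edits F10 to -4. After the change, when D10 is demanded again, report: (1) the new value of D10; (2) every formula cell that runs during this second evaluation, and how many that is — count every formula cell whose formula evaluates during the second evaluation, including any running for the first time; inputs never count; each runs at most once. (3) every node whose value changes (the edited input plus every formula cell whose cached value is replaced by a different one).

New value of D10: -9.
Formula cells that run: A9, D10, G5, H6 — 4 in total.
Values that change: A9, D10, F10, G5, H6.

First evaluation (everything demanded from the output):
  G4 = MAX(-1, -3) = -1
  H6 = MIN(-3, -3) = -3
  G5 = -3 * -1 = 3
  A9 = -1 + 3 = 2
  D10 = -3 * 2 = -6

Propagation after the edit:
  H6: runs — F10 -3->-4; result -4.
  G5: runs — H6 -3->-4; result 4.
  A9: runs — G5 3->4; result 3.
  D10: runs — A9 2->3; result -9.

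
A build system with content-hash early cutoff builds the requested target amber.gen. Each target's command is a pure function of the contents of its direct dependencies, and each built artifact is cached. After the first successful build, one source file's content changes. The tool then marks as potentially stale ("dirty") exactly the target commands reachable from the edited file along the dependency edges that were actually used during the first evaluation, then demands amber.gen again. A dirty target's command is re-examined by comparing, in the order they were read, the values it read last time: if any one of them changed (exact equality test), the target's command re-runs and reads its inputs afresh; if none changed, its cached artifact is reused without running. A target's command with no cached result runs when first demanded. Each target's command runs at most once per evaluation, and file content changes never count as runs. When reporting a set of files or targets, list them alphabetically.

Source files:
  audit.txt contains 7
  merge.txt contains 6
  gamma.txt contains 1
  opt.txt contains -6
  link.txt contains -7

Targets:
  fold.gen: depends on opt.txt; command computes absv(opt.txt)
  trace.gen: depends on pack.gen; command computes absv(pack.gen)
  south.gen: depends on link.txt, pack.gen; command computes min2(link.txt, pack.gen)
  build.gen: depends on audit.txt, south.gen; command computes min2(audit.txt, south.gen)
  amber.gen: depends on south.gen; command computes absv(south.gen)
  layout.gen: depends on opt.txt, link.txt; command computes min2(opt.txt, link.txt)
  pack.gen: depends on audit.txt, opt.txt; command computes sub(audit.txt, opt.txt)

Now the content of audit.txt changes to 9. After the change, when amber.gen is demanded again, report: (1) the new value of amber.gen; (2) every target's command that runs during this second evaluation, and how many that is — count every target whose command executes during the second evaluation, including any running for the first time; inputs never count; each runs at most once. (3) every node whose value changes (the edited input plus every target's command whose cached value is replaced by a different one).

New value of amber.gen: 7.
Target commands that run: pack.gen, south.gen — 2 in total.
Values that change: audit.txt, pack.gen.
Key observation: the change is absorbed at south.gen — it re-runs but produces the same value, and the output's value is unchanged.

First evaluation (everything demanded from the output):
  pack.gen = sub(7, -6) = 13
  south.gen = min2(-7, 13) = -7
  amber.gen = absv(-7) = 7

Propagation after the edit:
  pack.gen: runs — audit.txt 7->9; result 15.
  south.gen: runs — pack.gen 13->15; result -7 (same value as before).
  amber.gen: checked — values it read are unchanged (south.gen unchanged); reused cached 7 without running.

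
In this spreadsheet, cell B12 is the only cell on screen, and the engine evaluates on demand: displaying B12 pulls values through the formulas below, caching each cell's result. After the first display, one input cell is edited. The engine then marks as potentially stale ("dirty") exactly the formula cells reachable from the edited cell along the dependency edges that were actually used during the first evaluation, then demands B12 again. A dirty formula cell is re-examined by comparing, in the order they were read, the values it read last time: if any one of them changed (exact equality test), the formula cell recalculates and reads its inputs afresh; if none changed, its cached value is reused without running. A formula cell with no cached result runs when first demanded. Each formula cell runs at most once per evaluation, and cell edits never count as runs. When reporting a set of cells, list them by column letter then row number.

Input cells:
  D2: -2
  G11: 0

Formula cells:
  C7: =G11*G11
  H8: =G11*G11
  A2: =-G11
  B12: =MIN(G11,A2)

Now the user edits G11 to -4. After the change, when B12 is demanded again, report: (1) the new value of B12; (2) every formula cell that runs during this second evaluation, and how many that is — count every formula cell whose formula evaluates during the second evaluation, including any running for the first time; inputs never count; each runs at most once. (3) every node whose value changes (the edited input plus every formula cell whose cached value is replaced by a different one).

B12 now evaluates to -4.
Run set: A2, B12 (2 run).
Changed values: A2, B12, G11.

Initial pass — values computed on the first demand:
  A2 = -(0) = 0
  B12 = MIN(0, 0) = 0

Second demand — change propagation:
  A2: re-runs because G11 0->-4; new result 4.
  B12: re-runs because G11 0->-4; A2 0->4; new result -4.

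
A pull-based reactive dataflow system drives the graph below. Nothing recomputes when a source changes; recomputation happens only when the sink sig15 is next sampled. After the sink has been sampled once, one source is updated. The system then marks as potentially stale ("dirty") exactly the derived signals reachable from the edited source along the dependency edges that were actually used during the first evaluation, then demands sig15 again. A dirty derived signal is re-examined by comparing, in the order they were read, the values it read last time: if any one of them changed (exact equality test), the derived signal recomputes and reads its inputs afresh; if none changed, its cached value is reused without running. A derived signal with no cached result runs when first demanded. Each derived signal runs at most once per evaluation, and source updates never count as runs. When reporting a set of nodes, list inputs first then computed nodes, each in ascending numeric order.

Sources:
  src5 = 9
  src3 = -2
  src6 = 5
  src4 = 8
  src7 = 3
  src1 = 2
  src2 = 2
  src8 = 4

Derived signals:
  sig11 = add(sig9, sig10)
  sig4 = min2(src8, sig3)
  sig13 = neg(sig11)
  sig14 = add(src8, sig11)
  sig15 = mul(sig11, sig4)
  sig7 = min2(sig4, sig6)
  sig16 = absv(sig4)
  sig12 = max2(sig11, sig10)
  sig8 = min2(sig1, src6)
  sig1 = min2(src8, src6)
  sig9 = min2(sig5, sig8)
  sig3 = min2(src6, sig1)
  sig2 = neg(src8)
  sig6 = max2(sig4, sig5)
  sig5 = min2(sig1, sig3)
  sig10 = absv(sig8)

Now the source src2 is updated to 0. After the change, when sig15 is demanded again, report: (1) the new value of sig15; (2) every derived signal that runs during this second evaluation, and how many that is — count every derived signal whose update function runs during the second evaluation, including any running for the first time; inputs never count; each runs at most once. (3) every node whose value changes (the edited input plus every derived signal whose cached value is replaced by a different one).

New value of sig15: 32.
Derived signals that run: none — 0 in total.
Values that change: src2.
Key observation: src2 is never demanded by the output, so the edit triggers no recomputation at all.

First evaluation (everything demanded from the output):
  sig1 = min2(4, 5) = 4
  sig3 = min2(5, 4) = 4
  sig4 = min2(4, 4) = 4
  sig5 = min2(4, 4) = 4
  sig8 = min2(4, 5) = 4
  sig9 = min2(4, 4) = 4
  sig10 = absv(4) = 4
  sig11 = add(4, 4) = 8
  sig15 = mul(8, 4) = 32

Propagation after the edit:
  src2 feeds no computation that the output demands — nothing is marked dirty and nothing runs.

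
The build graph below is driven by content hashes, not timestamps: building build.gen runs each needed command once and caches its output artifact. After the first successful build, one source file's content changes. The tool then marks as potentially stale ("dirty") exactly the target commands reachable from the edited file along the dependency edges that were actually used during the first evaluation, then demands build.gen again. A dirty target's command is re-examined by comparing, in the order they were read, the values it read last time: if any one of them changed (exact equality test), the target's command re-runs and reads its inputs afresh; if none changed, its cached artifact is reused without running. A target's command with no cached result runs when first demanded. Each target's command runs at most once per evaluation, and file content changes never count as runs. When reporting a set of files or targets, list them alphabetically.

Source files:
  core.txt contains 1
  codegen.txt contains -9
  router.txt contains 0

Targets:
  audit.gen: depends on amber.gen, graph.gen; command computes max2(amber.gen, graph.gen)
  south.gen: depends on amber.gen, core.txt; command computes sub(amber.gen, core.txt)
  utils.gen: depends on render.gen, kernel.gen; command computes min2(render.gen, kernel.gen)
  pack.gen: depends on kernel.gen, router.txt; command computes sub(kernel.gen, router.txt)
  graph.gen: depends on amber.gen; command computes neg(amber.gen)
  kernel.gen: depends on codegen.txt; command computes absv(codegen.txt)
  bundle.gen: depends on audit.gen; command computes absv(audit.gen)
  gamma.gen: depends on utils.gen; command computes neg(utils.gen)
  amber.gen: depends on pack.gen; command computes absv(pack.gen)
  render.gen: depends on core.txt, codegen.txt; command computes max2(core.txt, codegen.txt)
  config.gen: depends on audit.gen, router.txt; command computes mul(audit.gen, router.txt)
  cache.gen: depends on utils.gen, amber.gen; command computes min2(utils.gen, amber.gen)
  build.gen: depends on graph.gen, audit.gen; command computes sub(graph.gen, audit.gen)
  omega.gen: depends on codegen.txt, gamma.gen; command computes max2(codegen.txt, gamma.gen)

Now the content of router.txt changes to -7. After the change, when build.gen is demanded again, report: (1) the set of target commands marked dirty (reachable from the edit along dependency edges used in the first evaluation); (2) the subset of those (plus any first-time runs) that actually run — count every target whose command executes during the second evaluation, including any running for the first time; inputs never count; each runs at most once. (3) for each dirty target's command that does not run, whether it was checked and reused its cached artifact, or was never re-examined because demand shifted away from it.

Dirty set: amber.gen, audit.gen, build.gen, graph.gen, pack.gen.
Run set: amber.gen, audit.gen, build.gen, graph.gen, pack.gen (5 run).
All dirty target commands ended up running.

Initial pass — values computed on the first demand:
  kernel.gen = absv(-9) = 9
  pack.gen = sub(9, 0) = 9
  amber.gen = absv(9) = 9
  graph.gen = neg(9) = -9
  audit.gen = max2(9, -9) = 9
  build.gen = sub(-9, 9) = -18

Second demand — change propagation:
  pack.gen: re-runs because router.txt 0->-7; new result 16.
  amber.gen: re-runs because pack.gen 9->16; new result 16.
  graph.gen: re-runs because amber.gen 9->16; new result -16.
  audit.gen: re-runs because amber.gen 9->16; graph.gen -9->-16; new result 16.
  build.gen: re-runs because graph.gen -9->-16; audit.gen 9->16; new result -32.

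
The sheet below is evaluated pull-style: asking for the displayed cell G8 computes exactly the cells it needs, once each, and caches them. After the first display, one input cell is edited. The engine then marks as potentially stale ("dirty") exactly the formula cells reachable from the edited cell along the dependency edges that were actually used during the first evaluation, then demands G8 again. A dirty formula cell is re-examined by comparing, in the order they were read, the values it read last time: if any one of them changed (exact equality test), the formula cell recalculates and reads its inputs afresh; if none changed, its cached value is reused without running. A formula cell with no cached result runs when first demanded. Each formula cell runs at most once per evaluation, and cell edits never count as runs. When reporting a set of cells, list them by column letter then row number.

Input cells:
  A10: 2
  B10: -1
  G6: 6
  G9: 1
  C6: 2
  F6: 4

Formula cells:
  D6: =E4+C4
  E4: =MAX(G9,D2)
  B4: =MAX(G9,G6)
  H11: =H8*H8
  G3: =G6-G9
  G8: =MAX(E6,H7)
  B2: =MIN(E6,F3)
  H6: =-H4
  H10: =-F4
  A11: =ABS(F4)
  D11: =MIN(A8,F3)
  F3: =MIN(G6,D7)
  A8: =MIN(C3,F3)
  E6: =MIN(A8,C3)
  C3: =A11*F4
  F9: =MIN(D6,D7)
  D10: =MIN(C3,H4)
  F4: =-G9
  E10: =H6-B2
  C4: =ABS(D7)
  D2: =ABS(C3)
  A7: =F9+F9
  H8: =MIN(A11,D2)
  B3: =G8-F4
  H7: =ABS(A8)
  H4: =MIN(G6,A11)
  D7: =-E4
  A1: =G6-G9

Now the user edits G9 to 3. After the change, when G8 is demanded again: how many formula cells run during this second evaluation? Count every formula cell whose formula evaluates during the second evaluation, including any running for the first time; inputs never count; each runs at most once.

First demand of the output computes:
  F4 = -(1) = -1
  A11 = ABS(-1) = 1
  C3 = 1 * -1 = -1
  D2 = ABS(-1) = 1
  E4 = MAX(1, 1) = 1
  D7 = -(1) = -1
  F3 = MIN(6, -1) = -1
  A8 = MIN(-1, -1) = -1
  E6 = MIN(-1, -1) = -1
  H7 = ABS(-1) = 1
  G8 = MAX(-1, 1) = 1

After the edit, cleaning proceeds:
  F4: a read changed (G9 1->3) — executes, giving -3.
  A11: a read changed (F4 -1->-3) — executes, giving 3.
  C3: a read changed (A11 1->3; F4 -1->-3) — executes, giving -9.
  D2: a read changed (C3 -1->-9) — executes, giving 9.
  E4: a read changed (G9 1->3; D2 1->9) — executes, giving 9.
  D7: a read changed (E4 1->9) — executes, giving -9.
  F3: a read changed (D7 -1->-9) — executes, giving -9.
  A8: a read changed (C3 -1->-9; F3 -1->-9) — executes, giving -9.
  E6: a read changed (A8 -1->-9; C3 -1->-9) — executes, giving -9.
  H7: a read changed (A8 -1->-9) — executes, giving 9.
  G8: a read changed (E6 -1->-9; H7 1->9) — executes, giving 9.

11 formula cells run: A8, A11, C3, D2, D7, E4, E6, F3, F4, G8, H7.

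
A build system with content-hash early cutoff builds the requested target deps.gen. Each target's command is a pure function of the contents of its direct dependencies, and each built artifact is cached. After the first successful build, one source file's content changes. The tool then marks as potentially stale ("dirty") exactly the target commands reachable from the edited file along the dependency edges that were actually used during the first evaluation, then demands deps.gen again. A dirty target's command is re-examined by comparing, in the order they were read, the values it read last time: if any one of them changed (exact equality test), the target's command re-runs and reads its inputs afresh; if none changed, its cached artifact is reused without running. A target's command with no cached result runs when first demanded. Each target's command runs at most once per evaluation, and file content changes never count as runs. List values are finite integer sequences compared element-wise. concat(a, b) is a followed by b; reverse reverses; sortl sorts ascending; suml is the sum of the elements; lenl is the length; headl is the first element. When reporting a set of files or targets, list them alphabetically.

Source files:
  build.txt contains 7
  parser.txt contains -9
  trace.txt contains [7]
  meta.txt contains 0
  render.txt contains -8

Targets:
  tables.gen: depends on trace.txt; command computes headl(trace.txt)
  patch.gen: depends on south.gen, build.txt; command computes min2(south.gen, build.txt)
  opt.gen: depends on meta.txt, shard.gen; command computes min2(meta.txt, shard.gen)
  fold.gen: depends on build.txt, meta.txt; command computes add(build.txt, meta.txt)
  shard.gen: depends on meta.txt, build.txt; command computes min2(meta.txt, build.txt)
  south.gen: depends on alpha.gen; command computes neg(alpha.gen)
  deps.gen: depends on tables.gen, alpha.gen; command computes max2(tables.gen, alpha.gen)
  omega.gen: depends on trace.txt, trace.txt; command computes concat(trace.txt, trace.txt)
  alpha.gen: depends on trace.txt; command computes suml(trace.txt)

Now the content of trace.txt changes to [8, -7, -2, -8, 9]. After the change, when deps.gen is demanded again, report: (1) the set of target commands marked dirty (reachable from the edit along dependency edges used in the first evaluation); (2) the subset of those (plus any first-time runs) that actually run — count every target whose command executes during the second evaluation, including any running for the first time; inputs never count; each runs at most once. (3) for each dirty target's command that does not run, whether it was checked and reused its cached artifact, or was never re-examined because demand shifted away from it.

Marked dirty: alpha.gen, deps.gen, tables.gen.
Target commands that run: alpha.gen, deps.gen, tables.gen — 3 in total.
Every dirty target's command ran.

First evaluation (everything demanded from the output):
  alpha.gen = suml([7]) = 7
  tables.gen = headl([7]) = 7
  deps.gen = max2(7, 7) = 7

Propagation after the edit:
  alpha.gen: runs — trace.txt [7]->[8, -7, -2, -8, 9]; result 0.
  tables.gen: runs — trace.txt [7]->[8, -7, -2, -8, 9]; result 8.
  deps.gen: runs — tables.gen 7->8; alpha.gen 7->0; result 8.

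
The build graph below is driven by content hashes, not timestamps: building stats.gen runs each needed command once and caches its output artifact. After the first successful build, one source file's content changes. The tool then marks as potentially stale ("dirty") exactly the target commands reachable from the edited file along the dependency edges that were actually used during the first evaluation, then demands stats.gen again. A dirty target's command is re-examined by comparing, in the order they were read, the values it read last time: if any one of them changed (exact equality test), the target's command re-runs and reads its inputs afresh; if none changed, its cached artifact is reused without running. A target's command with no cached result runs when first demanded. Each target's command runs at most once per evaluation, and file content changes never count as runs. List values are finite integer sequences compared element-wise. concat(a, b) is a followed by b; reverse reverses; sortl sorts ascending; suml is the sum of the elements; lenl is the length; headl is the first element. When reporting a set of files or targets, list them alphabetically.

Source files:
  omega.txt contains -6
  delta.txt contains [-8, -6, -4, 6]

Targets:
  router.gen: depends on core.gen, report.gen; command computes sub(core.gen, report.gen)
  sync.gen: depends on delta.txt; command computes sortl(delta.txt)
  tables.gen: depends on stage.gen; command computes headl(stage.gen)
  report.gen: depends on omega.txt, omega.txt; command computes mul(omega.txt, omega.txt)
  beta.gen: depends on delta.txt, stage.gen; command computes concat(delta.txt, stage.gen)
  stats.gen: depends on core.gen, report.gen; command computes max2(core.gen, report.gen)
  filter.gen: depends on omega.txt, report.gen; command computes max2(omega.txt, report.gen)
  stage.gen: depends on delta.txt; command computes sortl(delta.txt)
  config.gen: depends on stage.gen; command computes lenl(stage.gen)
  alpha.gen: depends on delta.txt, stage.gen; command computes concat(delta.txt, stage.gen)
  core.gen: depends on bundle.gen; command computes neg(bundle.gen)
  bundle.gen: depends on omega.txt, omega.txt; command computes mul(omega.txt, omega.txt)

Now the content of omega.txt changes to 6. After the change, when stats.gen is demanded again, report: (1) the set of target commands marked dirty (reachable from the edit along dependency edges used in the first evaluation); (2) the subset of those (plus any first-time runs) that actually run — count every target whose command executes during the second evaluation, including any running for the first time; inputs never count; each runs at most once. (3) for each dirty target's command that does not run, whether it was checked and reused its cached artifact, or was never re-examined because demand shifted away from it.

Initial pass — values computed on the first demand:
  bundle.gen = mul(-6, -6) = 36
  core.gen = neg(36) = -36
  report.gen = mul(-6, -6) = 36
  stats.gen = max2(-36, 36) = 36

Second demand — change propagation:
  bundle.gen: re-runs because omega.txt -6->6; omega.txt -6->6; new result 36 (unchanged).
  core.gen: re-examined; everything it read last time is the same (bundle.gen unchanged) — cache -36 kept, no run.
  report.gen: re-runs because omega.txt -6->6; omega.txt -6->6; new result 36 (unchanged).
  stats.gen: re-examined; everything it read last time is the same (core.gen unchanged, report.gen unchanged) — cache 36 kept, no run.

The important point: at core.gen every value read last time is unchanged, so the dirty flag clears without a run.

Dirty set: bundle.gen, core.gen, report.gen, stats.gen.
Run set: bundle.gen, report.gen (2 run).
Re-examined without running (cache reused): core.gen, stats.gen.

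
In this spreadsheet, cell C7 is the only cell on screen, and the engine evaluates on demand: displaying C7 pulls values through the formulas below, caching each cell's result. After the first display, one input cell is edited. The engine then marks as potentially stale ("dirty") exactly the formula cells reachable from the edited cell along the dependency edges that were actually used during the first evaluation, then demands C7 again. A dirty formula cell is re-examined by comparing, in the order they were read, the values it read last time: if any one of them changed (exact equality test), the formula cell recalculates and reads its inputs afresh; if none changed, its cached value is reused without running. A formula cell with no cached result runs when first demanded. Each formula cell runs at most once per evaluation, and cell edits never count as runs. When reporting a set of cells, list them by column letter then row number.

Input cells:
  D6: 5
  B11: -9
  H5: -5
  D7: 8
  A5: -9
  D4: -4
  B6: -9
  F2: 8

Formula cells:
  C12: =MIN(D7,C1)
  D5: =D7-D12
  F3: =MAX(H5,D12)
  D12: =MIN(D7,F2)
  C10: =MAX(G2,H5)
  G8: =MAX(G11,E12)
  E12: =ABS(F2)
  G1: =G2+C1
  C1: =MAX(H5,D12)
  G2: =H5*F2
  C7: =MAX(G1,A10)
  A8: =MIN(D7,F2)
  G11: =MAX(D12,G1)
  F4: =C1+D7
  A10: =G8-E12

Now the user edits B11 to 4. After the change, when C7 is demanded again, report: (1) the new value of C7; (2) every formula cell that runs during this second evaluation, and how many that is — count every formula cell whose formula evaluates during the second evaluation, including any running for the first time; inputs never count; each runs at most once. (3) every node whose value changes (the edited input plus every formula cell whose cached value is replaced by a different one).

Initial pass — values computed on the first demand:
  D12 = MIN(8, 8) = 8
  C1 = MAX(-5, 8) = 8
  E12 = ABS(8) = 8
  G2 = -5 * 8 = -40
  G1 = -40 + 8 = -32
  G11 = MAX(8, -32) = 8
  G8 = MAX(8, 8) = 8
  A10 = 8 - 8 = 0
  C7 = MAX(-32, 0) = 0

Second demand — change propagation:
  no demanded computation ever read B11, so the edit dirties nothing and nothing runs.

The important point: nothing the output needs ever reads B11, so the edit is invisible to it.

C7 now evaluates to 0.
Run set: none (0 run).
Changed values: B11.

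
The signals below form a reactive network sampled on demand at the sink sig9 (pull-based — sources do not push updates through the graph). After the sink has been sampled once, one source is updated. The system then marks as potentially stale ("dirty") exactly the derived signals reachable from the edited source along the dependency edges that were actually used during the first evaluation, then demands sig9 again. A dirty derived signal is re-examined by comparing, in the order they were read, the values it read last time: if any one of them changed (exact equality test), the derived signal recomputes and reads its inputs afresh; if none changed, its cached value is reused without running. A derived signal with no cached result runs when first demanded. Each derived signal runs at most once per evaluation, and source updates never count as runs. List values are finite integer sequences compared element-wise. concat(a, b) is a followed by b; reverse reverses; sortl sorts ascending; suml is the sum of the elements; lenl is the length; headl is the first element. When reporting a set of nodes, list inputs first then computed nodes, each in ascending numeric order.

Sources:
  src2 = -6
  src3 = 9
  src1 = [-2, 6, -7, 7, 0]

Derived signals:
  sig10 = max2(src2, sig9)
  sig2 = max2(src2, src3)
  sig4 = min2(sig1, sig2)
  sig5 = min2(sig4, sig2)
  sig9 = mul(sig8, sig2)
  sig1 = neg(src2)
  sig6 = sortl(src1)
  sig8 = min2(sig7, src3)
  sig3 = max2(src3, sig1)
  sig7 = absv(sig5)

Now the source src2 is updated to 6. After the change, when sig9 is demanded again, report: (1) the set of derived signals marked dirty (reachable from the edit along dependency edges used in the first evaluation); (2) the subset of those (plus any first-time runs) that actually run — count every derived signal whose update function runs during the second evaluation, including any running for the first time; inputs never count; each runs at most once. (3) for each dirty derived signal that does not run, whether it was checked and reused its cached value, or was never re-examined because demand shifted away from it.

Dirty set: sig1, sig2, sig4, sig5, sig7, sig8, sig9.
Run set: sig1, sig2, sig4, sig5, sig7 (5 run).
Re-examined without running (cache reused): sig8, sig9.
The important point: at sig8 every value read last time is unchanged, so the dirty flag clears without a run.

Initial pass — values computed on the first demand:
  sig1 = neg(-6) = 6
  sig2 = max2(-6, 9) = 9
  sig4 = min2(6, 9) = 6
  sig5 = min2(6, 9) = 6
  sig7 = absv(6) = 6
  sig8 = min2(6, 9) = 6
  sig9 = mul(6, 9) = 54

Second demand — change propagation:
  sig1: re-runs because src2 -6->6; new result -6.
  sig2: re-runs because src2 -6->6; new result 9 (unchanged).
  sig4: re-runs because sig1 6->-6; new result -6.
  sig5: re-runs because sig4 6->-6; new result -6.
  sig7: re-runs because sig5 6->-6; new result 6 (unchanged).
  sig8: re-examined; everything it read last time is the same (sig7 unchanged, src3 unchanged) — cache 6 kept, no run.
  sig9: re-examined; everything it read last time is the same (sig8 unchanged, sig2 unchanged) — cache 54 kept, no run.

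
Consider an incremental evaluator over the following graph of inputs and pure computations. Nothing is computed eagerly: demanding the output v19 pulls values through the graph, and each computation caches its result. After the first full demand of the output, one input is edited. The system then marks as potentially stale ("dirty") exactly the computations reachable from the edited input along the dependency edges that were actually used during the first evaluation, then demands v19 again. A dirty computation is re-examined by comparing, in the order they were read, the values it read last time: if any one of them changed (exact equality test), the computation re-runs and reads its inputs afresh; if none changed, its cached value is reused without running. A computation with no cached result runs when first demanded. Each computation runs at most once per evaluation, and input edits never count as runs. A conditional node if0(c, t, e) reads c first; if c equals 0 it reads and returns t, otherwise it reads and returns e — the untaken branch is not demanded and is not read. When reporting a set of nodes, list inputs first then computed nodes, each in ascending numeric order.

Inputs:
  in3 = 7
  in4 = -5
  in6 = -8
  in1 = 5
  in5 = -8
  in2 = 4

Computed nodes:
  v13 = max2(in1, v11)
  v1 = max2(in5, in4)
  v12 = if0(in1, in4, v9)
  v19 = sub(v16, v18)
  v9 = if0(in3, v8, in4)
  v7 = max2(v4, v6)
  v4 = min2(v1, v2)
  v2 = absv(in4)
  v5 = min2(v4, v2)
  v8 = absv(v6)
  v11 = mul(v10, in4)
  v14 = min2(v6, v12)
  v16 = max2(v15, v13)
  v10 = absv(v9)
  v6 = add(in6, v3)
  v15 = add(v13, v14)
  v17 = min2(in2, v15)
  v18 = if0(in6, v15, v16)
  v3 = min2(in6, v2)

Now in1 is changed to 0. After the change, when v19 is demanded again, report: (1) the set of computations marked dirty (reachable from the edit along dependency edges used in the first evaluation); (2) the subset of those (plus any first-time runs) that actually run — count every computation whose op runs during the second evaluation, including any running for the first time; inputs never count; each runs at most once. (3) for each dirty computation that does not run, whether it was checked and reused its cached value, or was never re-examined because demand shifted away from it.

Dirty set: v12, v13, v14, v15, v16, v18, v19.
Run set: v12, v13, v15, v16, v18, v19 (6 run).
Re-examined without running (cache reused): v14.
The important point: at v14 every value read last time is unchanged, so the dirty flag clears without a run.

Initial pass — values computed on the first demand:
  v2 = absv(-5) = 5
  v3 = min2(-8, 5) = -8
  v6 = add(-8, -8) = -16
  v9 = if0(in3=7 -> else branch in4) = -5
  v10 = absv(-5) = 5
  v11 = mul(5, -5) = -25
  v12 = if0(in1=5 -> else branch v9) = -5
  v13 = max2(5, -25) = 5
  v14 = min2(-16, -5) = -16
  v15 = add(5, -16) = -11
  v16 = max2(-11, 5) = 5
  v18 = if0(in6=-8 -> else branch v16) = 5
  v19 = sub(5, 5) = 0

Second demand — change propagation:
  v12: re-runs because in1 5->0; new result -5 (unchanged).
  v13: re-runs because in1 5->0; new result 0.
  v14: re-examined; everything it read last time is the same (v6 unchanged, v12 unchanged) — cache -16 kept, no run.
  v15: re-runs because v13 5->0; new result -16.
  v16: re-runs because v15 -11->-16; v13 5->0; new result 0.
  v18: re-runs because v16 5->0; new result 0.
  v19: re-runs because v16 5->0; v18 5->0; new result 0 (unchanged).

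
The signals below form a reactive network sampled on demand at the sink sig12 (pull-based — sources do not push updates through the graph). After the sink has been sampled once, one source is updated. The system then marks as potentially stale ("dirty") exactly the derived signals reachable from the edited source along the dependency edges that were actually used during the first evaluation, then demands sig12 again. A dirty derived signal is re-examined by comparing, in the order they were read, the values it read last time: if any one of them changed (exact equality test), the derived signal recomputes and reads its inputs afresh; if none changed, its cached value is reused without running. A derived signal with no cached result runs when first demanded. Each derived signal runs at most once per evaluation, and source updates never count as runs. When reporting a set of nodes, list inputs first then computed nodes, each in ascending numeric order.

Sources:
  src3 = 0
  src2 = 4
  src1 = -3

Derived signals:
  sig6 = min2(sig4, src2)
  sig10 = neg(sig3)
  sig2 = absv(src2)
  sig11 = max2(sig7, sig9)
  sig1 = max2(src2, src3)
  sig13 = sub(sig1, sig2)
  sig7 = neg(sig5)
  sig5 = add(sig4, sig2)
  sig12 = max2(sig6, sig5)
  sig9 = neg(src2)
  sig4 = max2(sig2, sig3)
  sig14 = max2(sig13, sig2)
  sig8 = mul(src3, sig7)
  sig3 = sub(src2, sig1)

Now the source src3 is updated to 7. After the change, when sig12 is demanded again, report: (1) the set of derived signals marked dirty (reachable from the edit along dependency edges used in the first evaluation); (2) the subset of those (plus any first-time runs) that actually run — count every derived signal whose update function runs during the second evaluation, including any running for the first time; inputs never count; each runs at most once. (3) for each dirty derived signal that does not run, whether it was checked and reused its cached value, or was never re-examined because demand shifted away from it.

Dirty set: sig1, sig3, sig4, sig5, sig6, sig12.
Run set: sig1, sig3, sig4 (3 run).
Re-examined without running (cache reused): sig5, sig6, sig12.
The important point: sig4 recomputes to an identical value, and the output ends up unchanged.

Initial pass — values computed on the first demand:
  sig1 = max2(4, 0) = 4
  sig2 = absv(4) = 4
  sig3 = sub(4, 4) = 0
  sig4 = max2(4, 0) = 4
  sig5 = add(4, 4) = 8
  sig6 = min2(4, 4) = 4
  sig12 = max2(4, 8) = 8

Second demand — change propagation:
  sig1: re-runs because src3 0->7; new result 7.
  sig3: re-runs because sig1 4->7; new result -3.
  sig4: re-runs because sig3 0->-3; new result 4 (unchanged).
  sig5: re-examined; everything it read last time is the same (sig4 unchanged, sig2 unchanged) — cache 8 kept, no run.
  sig6: re-examined; everything it read last time is the same (sig4 unchanged, src2 unchanged) — cache 4 kept, no run.
  sig12: re-examined; everything it read last time is the same (sig6 unchanged, sig5 unchanged) — cache 8 kept, no run.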